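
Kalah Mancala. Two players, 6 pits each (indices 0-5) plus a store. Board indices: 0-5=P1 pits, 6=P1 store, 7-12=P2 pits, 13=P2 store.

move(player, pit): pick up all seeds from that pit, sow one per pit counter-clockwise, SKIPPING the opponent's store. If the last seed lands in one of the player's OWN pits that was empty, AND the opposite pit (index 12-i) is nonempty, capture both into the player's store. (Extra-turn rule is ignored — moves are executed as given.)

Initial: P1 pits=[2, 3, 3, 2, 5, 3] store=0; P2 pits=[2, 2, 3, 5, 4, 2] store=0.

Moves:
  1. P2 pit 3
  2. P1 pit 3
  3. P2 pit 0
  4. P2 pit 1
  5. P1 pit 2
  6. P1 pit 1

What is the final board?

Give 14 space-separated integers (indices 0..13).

Answer: 3 0 1 2 8 6 0 0 0 5 1 6 3 1

Derivation:
Move 1: P2 pit3 -> P1=[3,4,3,2,5,3](0) P2=[2,2,3,0,5,3](1)
Move 2: P1 pit3 -> P1=[3,4,3,0,6,4](0) P2=[2,2,3,0,5,3](1)
Move 3: P2 pit0 -> P1=[3,4,3,0,6,4](0) P2=[0,3,4,0,5,3](1)
Move 4: P2 pit1 -> P1=[3,4,3,0,6,4](0) P2=[0,0,5,1,6,3](1)
Move 5: P1 pit2 -> P1=[3,4,0,1,7,5](0) P2=[0,0,5,1,6,3](1)
Move 6: P1 pit1 -> P1=[3,0,1,2,8,6](0) P2=[0,0,5,1,6,3](1)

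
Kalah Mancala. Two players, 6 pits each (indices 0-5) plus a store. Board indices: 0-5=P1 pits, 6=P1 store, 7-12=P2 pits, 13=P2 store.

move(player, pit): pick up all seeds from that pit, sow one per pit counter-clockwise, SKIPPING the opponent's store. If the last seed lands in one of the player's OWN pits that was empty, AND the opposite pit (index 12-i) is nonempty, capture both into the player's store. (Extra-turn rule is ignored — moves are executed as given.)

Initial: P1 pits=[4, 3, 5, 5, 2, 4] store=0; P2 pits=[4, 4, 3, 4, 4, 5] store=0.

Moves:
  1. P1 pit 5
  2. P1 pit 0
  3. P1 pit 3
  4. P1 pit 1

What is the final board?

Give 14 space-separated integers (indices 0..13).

Answer: 0 0 7 1 5 2 2 6 6 5 4 4 5 0

Derivation:
Move 1: P1 pit5 -> P1=[4,3,5,5,2,0](1) P2=[5,5,4,4,4,5](0)
Move 2: P1 pit0 -> P1=[0,4,6,6,3,0](1) P2=[5,5,4,4,4,5](0)
Move 3: P1 pit3 -> P1=[0,4,6,0,4,1](2) P2=[6,6,5,4,4,5](0)
Move 4: P1 pit1 -> P1=[0,0,7,1,5,2](2) P2=[6,6,5,4,4,5](0)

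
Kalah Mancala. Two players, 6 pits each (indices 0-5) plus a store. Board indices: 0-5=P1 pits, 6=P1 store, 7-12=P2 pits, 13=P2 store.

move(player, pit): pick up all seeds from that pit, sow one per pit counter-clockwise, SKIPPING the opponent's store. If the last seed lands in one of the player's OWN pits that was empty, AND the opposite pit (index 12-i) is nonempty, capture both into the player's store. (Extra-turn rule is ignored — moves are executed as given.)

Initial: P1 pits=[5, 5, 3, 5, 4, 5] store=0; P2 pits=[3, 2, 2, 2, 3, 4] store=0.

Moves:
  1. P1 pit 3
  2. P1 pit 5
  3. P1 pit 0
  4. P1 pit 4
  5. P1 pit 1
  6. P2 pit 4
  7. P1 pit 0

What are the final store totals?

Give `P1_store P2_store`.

Answer: 10 1

Derivation:
Move 1: P1 pit3 -> P1=[5,5,3,0,5,6](1) P2=[4,3,2,2,3,4](0)
Move 2: P1 pit5 -> P1=[5,5,3,0,5,0](2) P2=[5,4,3,3,4,4](0)
Move 3: P1 pit0 -> P1=[0,6,4,1,6,0](8) P2=[0,4,3,3,4,4](0)
Move 4: P1 pit4 -> P1=[0,6,4,1,0,1](9) P2=[1,5,4,4,4,4](0)
Move 5: P1 pit1 -> P1=[0,0,5,2,1,2](10) P2=[2,5,4,4,4,4](0)
Move 6: P2 pit4 -> P1=[1,1,5,2,1,2](10) P2=[2,5,4,4,0,5](1)
Move 7: P1 pit0 -> P1=[0,2,5,2,1,2](10) P2=[2,5,4,4,0,5](1)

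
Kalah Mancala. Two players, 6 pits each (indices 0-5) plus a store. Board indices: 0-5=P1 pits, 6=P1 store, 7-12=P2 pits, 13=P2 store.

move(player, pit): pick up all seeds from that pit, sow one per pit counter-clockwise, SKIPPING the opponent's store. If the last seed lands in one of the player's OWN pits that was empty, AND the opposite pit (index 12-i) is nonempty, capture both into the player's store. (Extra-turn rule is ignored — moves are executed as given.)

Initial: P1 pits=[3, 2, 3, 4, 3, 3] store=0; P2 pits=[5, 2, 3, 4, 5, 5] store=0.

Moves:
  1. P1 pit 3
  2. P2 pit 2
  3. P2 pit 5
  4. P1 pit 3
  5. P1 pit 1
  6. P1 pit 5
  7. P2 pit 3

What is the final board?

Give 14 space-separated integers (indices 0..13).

Answer: 5 1 5 1 7 0 2 7 3 1 0 7 1 2

Derivation:
Move 1: P1 pit3 -> P1=[3,2,3,0,4,4](1) P2=[6,2,3,4,5,5](0)
Move 2: P2 pit2 -> P1=[3,2,3,0,4,4](1) P2=[6,2,0,5,6,6](0)
Move 3: P2 pit5 -> P1=[4,3,4,1,5,4](1) P2=[6,2,0,5,6,0](1)
Move 4: P1 pit3 -> P1=[4,3,4,0,6,4](1) P2=[6,2,0,5,6,0](1)
Move 5: P1 pit1 -> P1=[4,0,5,1,7,4](1) P2=[6,2,0,5,6,0](1)
Move 6: P1 pit5 -> P1=[4,0,5,1,7,0](2) P2=[7,3,1,5,6,0](1)
Move 7: P2 pit3 -> P1=[5,1,5,1,7,0](2) P2=[7,3,1,0,7,1](2)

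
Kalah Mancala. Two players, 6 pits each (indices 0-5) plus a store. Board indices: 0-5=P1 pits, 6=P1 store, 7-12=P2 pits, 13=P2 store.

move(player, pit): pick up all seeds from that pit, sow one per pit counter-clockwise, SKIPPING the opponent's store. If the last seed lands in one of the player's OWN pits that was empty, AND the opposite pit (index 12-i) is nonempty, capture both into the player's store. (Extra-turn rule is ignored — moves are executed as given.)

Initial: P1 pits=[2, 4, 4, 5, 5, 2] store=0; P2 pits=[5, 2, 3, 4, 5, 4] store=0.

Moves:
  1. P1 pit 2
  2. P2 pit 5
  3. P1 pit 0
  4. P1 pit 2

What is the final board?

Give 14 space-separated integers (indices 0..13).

Answer: 0 6 0 8 7 3 1 5 2 3 4 5 0 1

Derivation:
Move 1: P1 pit2 -> P1=[2,4,0,6,6,3](1) P2=[5,2,3,4,5,4](0)
Move 2: P2 pit5 -> P1=[3,5,1,6,6,3](1) P2=[5,2,3,4,5,0](1)
Move 3: P1 pit0 -> P1=[0,6,2,7,6,3](1) P2=[5,2,3,4,5,0](1)
Move 4: P1 pit2 -> P1=[0,6,0,8,7,3](1) P2=[5,2,3,4,5,0](1)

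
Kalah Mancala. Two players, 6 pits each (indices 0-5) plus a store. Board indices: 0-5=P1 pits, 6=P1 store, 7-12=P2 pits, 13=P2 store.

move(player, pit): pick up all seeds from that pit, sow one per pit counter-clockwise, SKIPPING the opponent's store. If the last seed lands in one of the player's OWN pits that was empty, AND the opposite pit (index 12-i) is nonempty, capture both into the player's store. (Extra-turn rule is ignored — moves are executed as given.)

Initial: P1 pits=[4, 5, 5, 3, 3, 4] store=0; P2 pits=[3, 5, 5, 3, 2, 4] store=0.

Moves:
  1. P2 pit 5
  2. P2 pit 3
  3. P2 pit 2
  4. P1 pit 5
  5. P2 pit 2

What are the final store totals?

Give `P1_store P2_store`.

Answer: 1 3

Derivation:
Move 1: P2 pit5 -> P1=[5,6,6,3,3,4](0) P2=[3,5,5,3,2,0](1)
Move 2: P2 pit3 -> P1=[5,6,6,3,3,4](0) P2=[3,5,5,0,3,1](2)
Move 3: P2 pit2 -> P1=[6,6,6,3,3,4](0) P2=[3,5,0,1,4,2](3)
Move 4: P1 pit5 -> P1=[6,6,6,3,3,0](1) P2=[4,6,1,1,4,2](3)
Move 5: P2 pit2 -> P1=[6,6,6,3,3,0](1) P2=[4,6,0,2,4,2](3)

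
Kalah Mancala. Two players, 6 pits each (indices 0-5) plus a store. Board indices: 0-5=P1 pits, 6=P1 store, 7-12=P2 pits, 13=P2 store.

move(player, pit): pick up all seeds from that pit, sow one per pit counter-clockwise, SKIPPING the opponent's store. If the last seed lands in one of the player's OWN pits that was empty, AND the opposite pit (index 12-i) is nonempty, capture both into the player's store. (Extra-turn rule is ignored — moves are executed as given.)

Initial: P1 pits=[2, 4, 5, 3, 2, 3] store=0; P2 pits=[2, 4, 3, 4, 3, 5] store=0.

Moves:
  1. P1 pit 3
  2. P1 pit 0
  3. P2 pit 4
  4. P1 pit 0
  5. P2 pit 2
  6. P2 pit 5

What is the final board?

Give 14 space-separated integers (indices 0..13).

Answer: 1 7 7 1 4 5 1 2 4 0 5 1 0 2

Derivation:
Move 1: P1 pit3 -> P1=[2,4,5,0,3,4](1) P2=[2,4,3,4,3,5](0)
Move 2: P1 pit0 -> P1=[0,5,6,0,3,4](1) P2=[2,4,3,4,3,5](0)
Move 3: P2 pit4 -> P1=[1,5,6,0,3,4](1) P2=[2,4,3,4,0,6](1)
Move 4: P1 pit0 -> P1=[0,6,6,0,3,4](1) P2=[2,4,3,4,0,6](1)
Move 5: P2 pit2 -> P1=[0,6,6,0,3,4](1) P2=[2,4,0,5,1,7](1)
Move 6: P2 pit5 -> P1=[1,7,7,1,4,5](1) P2=[2,4,0,5,1,0](2)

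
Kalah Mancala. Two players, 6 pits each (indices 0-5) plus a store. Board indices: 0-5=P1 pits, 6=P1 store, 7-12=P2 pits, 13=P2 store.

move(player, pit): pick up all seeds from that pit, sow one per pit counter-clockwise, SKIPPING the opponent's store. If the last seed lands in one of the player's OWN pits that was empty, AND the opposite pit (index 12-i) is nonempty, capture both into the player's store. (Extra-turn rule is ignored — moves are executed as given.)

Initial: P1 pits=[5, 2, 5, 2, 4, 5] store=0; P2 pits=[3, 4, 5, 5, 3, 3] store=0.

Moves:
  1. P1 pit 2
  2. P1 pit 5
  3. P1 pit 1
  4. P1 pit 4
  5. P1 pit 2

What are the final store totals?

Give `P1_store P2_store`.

Move 1: P1 pit2 -> P1=[5,2,0,3,5,6](1) P2=[4,4,5,5,3,3](0)
Move 2: P1 pit5 -> P1=[5,2,0,3,5,0](2) P2=[5,5,6,6,4,3](0)
Move 3: P1 pit1 -> P1=[5,0,1,4,5,0](2) P2=[5,5,6,6,4,3](0)
Move 4: P1 pit4 -> P1=[5,0,1,4,0,1](3) P2=[6,6,7,6,4,3](0)
Move 5: P1 pit2 -> P1=[5,0,0,5,0,1](3) P2=[6,6,7,6,4,3](0)

Answer: 3 0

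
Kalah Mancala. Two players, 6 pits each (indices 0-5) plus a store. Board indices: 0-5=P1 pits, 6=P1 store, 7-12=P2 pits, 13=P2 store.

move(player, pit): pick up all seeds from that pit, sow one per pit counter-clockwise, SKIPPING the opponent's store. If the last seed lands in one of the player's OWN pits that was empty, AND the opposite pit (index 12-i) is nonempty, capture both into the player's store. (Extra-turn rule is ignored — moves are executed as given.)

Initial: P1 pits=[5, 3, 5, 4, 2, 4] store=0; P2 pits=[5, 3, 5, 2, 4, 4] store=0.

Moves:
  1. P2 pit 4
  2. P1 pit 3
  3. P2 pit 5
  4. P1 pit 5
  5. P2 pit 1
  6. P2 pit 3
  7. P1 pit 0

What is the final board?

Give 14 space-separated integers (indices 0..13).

Move 1: P2 pit4 -> P1=[6,4,5,4,2,4](0) P2=[5,3,5,2,0,5](1)
Move 2: P1 pit3 -> P1=[6,4,5,0,3,5](1) P2=[6,3,5,2,0,5](1)
Move 3: P2 pit5 -> P1=[7,5,6,1,3,5](1) P2=[6,3,5,2,0,0](2)
Move 4: P1 pit5 -> P1=[7,5,6,1,3,0](2) P2=[7,4,6,3,0,0](2)
Move 5: P2 pit1 -> P1=[0,5,6,1,3,0](2) P2=[7,0,7,4,1,0](10)
Move 6: P2 pit3 -> P1=[1,5,6,1,3,0](2) P2=[7,0,7,0,2,1](11)
Move 7: P1 pit0 -> P1=[0,6,6,1,3,0](2) P2=[7,0,7,0,2,1](11)

Answer: 0 6 6 1 3 0 2 7 0 7 0 2 1 11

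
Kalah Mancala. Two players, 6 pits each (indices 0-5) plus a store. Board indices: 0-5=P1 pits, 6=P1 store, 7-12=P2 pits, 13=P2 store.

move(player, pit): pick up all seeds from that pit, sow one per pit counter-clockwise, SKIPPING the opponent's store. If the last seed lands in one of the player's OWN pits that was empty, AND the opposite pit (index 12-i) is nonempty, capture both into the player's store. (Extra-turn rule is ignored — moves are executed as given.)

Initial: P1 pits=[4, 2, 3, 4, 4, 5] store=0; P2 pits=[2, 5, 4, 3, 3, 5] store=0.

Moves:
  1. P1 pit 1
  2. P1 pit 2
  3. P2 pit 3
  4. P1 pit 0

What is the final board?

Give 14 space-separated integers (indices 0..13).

Move 1: P1 pit1 -> P1=[4,0,4,5,4,5](0) P2=[2,5,4,3,3,5](0)
Move 2: P1 pit2 -> P1=[4,0,0,6,5,6](1) P2=[2,5,4,3,3,5](0)
Move 3: P2 pit3 -> P1=[4,0,0,6,5,6](1) P2=[2,5,4,0,4,6](1)
Move 4: P1 pit0 -> P1=[0,1,1,7,6,6](1) P2=[2,5,4,0,4,6](1)

Answer: 0 1 1 7 6 6 1 2 5 4 0 4 6 1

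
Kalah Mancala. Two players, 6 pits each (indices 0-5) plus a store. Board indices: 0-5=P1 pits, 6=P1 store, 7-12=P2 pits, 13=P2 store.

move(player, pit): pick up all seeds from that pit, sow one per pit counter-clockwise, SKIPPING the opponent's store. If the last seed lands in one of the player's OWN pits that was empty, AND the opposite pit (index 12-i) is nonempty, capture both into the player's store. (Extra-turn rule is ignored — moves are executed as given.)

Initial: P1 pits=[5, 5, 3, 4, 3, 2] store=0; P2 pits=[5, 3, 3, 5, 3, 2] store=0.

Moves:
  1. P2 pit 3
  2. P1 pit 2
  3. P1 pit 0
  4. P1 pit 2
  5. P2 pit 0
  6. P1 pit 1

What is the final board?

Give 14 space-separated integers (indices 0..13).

Answer: 0 0 1 8 6 5 2 1 5 4 1 5 4 1

Derivation:
Move 1: P2 pit3 -> P1=[6,6,3,4,3,2](0) P2=[5,3,3,0,4,3](1)
Move 2: P1 pit2 -> P1=[6,6,0,5,4,3](0) P2=[5,3,3,0,4,3](1)
Move 3: P1 pit0 -> P1=[0,7,1,6,5,4](1) P2=[5,3,3,0,4,3](1)
Move 4: P1 pit2 -> P1=[0,7,0,7,5,4](1) P2=[5,3,3,0,4,3](1)
Move 5: P2 pit0 -> P1=[0,7,0,7,5,4](1) P2=[0,4,4,1,5,4](1)
Move 6: P1 pit1 -> P1=[0,0,1,8,6,5](2) P2=[1,5,4,1,5,4](1)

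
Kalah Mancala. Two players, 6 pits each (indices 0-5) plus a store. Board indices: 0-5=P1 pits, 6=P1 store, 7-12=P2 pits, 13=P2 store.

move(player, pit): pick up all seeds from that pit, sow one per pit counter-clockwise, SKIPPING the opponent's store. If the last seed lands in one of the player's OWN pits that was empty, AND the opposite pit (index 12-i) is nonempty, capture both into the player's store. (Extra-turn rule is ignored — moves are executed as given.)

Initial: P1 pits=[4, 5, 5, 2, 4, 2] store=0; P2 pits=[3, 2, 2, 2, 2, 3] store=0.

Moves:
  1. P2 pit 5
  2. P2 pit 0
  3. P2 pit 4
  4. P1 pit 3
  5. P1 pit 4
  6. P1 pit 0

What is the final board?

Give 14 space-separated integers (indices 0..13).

Answer: 0 7 6 1 1 5 1 1 4 4 3 0 1 2

Derivation:
Move 1: P2 pit5 -> P1=[5,6,5,2,4,2](0) P2=[3,2,2,2,2,0](1)
Move 2: P2 pit0 -> P1=[5,6,5,2,4,2](0) P2=[0,3,3,3,2,0](1)
Move 3: P2 pit4 -> P1=[5,6,5,2,4,2](0) P2=[0,3,3,3,0,1](2)
Move 4: P1 pit3 -> P1=[5,6,5,0,5,3](0) P2=[0,3,3,3,0,1](2)
Move 5: P1 pit4 -> P1=[5,6,5,0,0,4](1) P2=[1,4,4,3,0,1](2)
Move 6: P1 pit0 -> P1=[0,7,6,1,1,5](1) P2=[1,4,4,3,0,1](2)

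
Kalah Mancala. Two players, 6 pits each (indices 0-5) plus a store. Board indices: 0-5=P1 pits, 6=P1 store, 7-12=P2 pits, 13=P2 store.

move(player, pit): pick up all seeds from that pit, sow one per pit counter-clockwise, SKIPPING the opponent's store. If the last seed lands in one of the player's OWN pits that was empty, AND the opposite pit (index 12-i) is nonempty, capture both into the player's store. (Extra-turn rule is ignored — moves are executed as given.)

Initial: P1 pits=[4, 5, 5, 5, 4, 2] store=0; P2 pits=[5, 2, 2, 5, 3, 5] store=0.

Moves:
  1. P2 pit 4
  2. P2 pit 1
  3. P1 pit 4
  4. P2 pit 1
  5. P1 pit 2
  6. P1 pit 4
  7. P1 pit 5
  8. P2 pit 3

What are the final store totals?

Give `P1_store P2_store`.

Answer: 3 2

Derivation:
Move 1: P2 pit4 -> P1=[5,5,5,5,4,2](0) P2=[5,2,2,5,0,6](1)
Move 2: P2 pit1 -> P1=[5,5,5,5,4,2](0) P2=[5,0,3,6,0,6](1)
Move 3: P1 pit4 -> P1=[5,5,5,5,0,3](1) P2=[6,1,3,6,0,6](1)
Move 4: P2 pit1 -> P1=[5,5,5,5,0,3](1) P2=[6,0,4,6,0,6](1)
Move 5: P1 pit2 -> P1=[5,5,0,6,1,4](2) P2=[7,0,4,6,0,6](1)
Move 6: P1 pit4 -> P1=[5,5,0,6,0,5](2) P2=[7,0,4,6,0,6](1)
Move 7: P1 pit5 -> P1=[5,5,0,6,0,0](3) P2=[8,1,5,7,0,6](1)
Move 8: P2 pit3 -> P1=[6,6,1,7,0,0](3) P2=[8,1,5,0,1,7](2)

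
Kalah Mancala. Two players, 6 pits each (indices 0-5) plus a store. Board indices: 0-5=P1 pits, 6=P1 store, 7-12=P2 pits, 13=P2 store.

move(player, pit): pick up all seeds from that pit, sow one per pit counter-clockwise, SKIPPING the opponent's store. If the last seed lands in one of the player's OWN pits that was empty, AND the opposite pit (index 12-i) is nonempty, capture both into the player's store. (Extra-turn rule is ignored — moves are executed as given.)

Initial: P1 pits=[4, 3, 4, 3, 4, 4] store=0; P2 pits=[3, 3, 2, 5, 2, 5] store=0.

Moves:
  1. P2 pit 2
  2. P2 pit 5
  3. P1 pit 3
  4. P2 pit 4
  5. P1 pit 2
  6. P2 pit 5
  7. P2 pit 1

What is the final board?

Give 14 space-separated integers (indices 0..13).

Answer: 6 0 0 1 6 6 2 5 0 1 7 0 0 8

Derivation:
Move 1: P2 pit2 -> P1=[4,3,4,3,4,4](0) P2=[3,3,0,6,3,5](0)
Move 2: P2 pit5 -> P1=[5,4,5,4,4,4](0) P2=[3,3,0,6,3,0](1)
Move 3: P1 pit3 -> P1=[5,4,5,0,5,5](1) P2=[4,3,0,6,3,0](1)
Move 4: P2 pit4 -> P1=[6,4,5,0,5,5](1) P2=[4,3,0,6,0,1](2)
Move 5: P1 pit2 -> P1=[6,4,0,1,6,6](2) P2=[5,3,0,6,0,1](2)
Move 6: P2 pit5 -> P1=[6,4,0,1,6,6](2) P2=[5,3,0,6,0,0](3)
Move 7: P2 pit1 -> P1=[6,0,0,1,6,6](2) P2=[5,0,1,7,0,0](8)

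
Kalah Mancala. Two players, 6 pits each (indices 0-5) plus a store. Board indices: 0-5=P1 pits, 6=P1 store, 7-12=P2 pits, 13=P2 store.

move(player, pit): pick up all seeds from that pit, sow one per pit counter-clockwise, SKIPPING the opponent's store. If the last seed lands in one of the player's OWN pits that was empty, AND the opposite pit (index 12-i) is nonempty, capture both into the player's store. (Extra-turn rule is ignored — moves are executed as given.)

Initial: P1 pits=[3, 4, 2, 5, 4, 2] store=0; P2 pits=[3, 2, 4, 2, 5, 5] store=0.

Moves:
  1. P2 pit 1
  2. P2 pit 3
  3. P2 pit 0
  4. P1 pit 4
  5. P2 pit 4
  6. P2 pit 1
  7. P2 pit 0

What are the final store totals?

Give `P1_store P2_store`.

Move 1: P2 pit1 -> P1=[3,4,2,5,4,2](0) P2=[3,0,5,3,5,5](0)
Move 2: P2 pit3 -> P1=[3,4,2,5,4,2](0) P2=[3,0,5,0,6,6](1)
Move 3: P2 pit0 -> P1=[3,4,0,5,4,2](0) P2=[0,1,6,0,6,6](4)
Move 4: P1 pit4 -> P1=[3,4,0,5,0,3](1) P2=[1,2,6,0,6,6](4)
Move 5: P2 pit4 -> P1=[4,5,1,6,0,3](1) P2=[1,2,6,0,0,7](5)
Move 6: P2 pit1 -> P1=[4,5,0,6,0,3](1) P2=[1,0,7,0,0,7](7)
Move 7: P2 pit0 -> P1=[4,5,0,6,0,3](1) P2=[0,1,7,0,0,7](7)

Answer: 1 7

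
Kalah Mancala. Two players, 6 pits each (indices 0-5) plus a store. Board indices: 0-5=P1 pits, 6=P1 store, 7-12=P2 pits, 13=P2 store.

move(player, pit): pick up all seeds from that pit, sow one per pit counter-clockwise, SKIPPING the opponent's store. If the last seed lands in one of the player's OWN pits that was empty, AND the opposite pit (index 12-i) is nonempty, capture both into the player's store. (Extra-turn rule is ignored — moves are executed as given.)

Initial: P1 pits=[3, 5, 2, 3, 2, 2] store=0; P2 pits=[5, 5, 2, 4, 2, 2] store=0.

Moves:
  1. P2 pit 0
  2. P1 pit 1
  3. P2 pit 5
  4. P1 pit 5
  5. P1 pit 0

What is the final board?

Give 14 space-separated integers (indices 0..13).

Answer: 0 2 4 5 4 0 2 1 7 3 5 3 0 1

Derivation:
Move 1: P2 pit0 -> P1=[3,5,2,3,2,2](0) P2=[0,6,3,5,3,3](0)
Move 2: P1 pit1 -> P1=[3,0,3,4,3,3](1) P2=[0,6,3,5,3,3](0)
Move 3: P2 pit5 -> P1=[4,1,3,4,3,3](1) P2=[0,6,3,5,3,0](1)
Move 4: P1 pit5 -> P1=[4,1,3,4,3,0](2) P2=[1,7,3,5,3,0](1)
Move 5: P1 pit0 -> P1=[0,2,4,5,4,0](2) P2=[1,7,3,5,3,0](1)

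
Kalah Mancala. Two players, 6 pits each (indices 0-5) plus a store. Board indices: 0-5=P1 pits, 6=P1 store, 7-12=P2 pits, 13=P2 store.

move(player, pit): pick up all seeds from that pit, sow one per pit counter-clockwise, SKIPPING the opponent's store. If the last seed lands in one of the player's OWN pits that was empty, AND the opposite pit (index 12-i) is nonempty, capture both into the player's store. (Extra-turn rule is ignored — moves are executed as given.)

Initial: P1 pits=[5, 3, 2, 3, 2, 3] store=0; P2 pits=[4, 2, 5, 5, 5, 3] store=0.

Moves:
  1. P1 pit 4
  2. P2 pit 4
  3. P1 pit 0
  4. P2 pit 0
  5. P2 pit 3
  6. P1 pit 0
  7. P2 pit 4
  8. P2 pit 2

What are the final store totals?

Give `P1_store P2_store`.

Answer: 2 9

Derivation:
Move 1: P1 pit4 -> P1=[5,3,2,3,0,4](1) P2=[4,2,5,5,5,3](0)
Move 2: P2 pit4 -> P1=[6,4,3,3,0,4](1) P2=[4,2,5,5,0,4](1)
Move 3: P1 pit0 -> P1=[0,5,4,4,1,5](2) P2=[4,2,5,5,0,4](1)
Move 4: P2 pit0 -> P1=[0,0,4,4,1,5](2) P2=[0,3,6,6,0,4](7)
Move 5: P2 pit3 -> P1=[1,1,5,4,1,5](2) P2=[0,3,6,0,1,5](8)
Move 6: P1 pit0 -> P1=[0,2,5,4,1,5](2) P2=[0,3,6,0,1,5](8)
Move 7: P2 pit4 -> P1=[0,2,5,4,1,5](2) P2=[0,3,6,0,0,6](8)
Move 8: P2 pit2 -> P1=[1,3,5,4,1,5](2) P2=[0,3,0,1,1,7](9)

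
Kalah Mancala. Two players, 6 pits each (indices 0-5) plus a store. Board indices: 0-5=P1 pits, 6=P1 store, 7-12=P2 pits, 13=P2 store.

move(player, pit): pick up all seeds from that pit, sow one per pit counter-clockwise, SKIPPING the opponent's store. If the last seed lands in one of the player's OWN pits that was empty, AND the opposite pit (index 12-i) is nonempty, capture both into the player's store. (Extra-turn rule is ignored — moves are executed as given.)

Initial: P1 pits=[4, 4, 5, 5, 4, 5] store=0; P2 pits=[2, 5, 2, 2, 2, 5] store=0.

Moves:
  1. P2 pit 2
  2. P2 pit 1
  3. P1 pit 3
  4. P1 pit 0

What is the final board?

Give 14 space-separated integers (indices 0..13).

Move 1: P2 pit2 -> P1=[4,4,5,5,4,5](0) P2=[2,5,0,3,3,5](0)
Move 2: P2 pit1 -> P1=[4,4,5,5,4,5](0) P2=[2,0,1,4,4,6](1)
Move 3: P1 pit3 -> P1=[4,4,5,0,5,6](1) P2=[3,1,1,4,4,6](1)
Move 4: P1 pit0 -> P1=[0,5,6,1,6,6](1) P2=[3,1,1,4,4,6](1)

Answer: 0 5 6 1 6 6 1 3 1 1 4 4 6 1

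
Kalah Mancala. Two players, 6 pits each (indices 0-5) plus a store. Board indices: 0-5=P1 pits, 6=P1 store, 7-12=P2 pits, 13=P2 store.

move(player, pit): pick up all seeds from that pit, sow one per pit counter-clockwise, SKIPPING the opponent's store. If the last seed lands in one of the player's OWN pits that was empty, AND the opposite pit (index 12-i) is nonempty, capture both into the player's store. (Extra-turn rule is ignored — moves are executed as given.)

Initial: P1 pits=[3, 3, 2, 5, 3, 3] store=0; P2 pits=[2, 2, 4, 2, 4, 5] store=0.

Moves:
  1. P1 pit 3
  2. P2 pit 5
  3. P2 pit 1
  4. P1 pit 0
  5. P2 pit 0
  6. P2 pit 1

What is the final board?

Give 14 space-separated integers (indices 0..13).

Move 1: P1 pit3 -> P1=[3,3,2,0,4,4](1) P2=[3,3,4,2,4,5](0)
Move 2: P2 pit5 -> P1=[4,4,3,1,4,4](1) P2=[3,3,4,2,4,0](1)
Move 3: P2 pit1 -> P1=[4,4,3,1,4,4](1) P2=[3,0,5,3,5,0](1)
Move 4: P1 pit0 -> P1=[0,5,4,2,5,4](1) P2=[3,0,5,3,5,0](1)
Move 5: P2 pit0 -> P1=[0,5,4,2,5,4](1) P2=[0,1,6,4,5,0](1)
Move 6: P2 pit1 -> P1=[0,5,4,2,5,4](1) P2=[0,0,7,4,5,0](1)

Answer: 0 5 4 2 5 4 1 0 0 7 4 5 0 1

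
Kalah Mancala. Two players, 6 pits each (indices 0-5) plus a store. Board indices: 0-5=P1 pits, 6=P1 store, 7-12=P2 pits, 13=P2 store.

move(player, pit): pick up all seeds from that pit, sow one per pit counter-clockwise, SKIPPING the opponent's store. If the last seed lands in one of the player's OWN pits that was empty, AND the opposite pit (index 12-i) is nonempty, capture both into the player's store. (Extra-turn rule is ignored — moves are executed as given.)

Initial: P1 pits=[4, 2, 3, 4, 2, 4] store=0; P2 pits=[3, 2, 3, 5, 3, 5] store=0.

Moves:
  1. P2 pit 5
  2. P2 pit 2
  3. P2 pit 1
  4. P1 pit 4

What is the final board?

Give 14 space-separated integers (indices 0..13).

Move 1: P2 pit5 -> P1=[5,3,4,5,2,4](0) P2=[3,2,3,5,3,0](1)
Move 2: P2 pit2 -> P1=[0,3,4,5,2,4](0) P2=[3,2,0,6,4,0](7)
Move 3: P2 pit1 -> P1=[0,3,4,5,2,4](0) P2=[3,0,1,7,4,0](7)
Move 4: P1 pit4 -> P1=[0,3,4,5,0,5](1) P2=[3,0,1,7,4,0](7)

Answer: 0 3 4 5 0 5 1 3 0 1 7 4 0 7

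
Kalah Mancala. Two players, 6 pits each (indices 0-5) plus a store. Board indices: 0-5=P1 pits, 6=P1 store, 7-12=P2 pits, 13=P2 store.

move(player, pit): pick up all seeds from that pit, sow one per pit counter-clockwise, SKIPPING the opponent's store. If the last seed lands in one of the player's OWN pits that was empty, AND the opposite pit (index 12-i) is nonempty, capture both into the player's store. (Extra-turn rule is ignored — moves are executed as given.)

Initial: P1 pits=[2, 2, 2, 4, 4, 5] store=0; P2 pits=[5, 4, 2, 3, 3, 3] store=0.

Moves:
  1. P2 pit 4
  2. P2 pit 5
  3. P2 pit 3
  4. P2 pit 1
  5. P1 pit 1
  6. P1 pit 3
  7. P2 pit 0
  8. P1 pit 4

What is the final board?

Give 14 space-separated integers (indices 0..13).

Move 1: P2 pit4 -> P1=[3,2,2,4,4,5](0) P2=[5,4,2,3,0,4](1)
Move 2: P2 pit5 -> P1=[4,3,3,4,4,5](0) P2=[5,4,2,3,0,0](2)
Move 3: P2 pit3 -> P1=[4,3,3,4,4,5](0) P2=[5,4,2,0,1,1](3)
Move 4: P2 pit1 -> P1=[4,3,3,4,4,5](0) P2=[5,0,3,1,2,2](3)
Move 5: P1 pit1 -> P1=[4,0,4,5,5,5](0) P2=[5,0,3,1,2,2](3)
Move 6: P1 pit3 -> P1=[4,0,4,0,6,6](1) P2=[6,1,3,1,2,2](3)
Move 7: P2 pit0 -> P1=[4,0,4,0,6,6](1) P2=[0,2,4,2,3,3](4)
Move 8: P1 pit4 -> P1=[4,0,4,0,0,7](2) P2=[1,3,5,3,3,3](4)

Answer: 4 0 4 0 0 7 2 1 3 5 3 3 3 4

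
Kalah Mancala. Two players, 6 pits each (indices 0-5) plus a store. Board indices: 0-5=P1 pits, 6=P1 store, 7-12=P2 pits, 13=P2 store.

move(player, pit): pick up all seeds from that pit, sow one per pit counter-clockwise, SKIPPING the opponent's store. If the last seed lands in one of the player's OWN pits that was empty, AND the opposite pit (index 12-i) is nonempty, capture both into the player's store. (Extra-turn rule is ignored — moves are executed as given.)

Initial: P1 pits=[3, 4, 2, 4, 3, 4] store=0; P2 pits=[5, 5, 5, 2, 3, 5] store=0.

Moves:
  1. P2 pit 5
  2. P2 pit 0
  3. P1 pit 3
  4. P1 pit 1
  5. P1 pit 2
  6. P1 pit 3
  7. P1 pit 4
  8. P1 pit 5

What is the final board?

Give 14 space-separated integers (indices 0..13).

Answer: 1 0 0 0 0 0 12 3 9 8 5 0 1 6

Derivation:
Move 1: P2 pit5 -> P1=[4,5,3,5,3,4](0) P2=[5,5,5,2,3,0](1)
Move 2: P2 pit0 -> P1=[0,5,3,5,3,4](0) P2=[0,6,6,3,4,0](6)
Move 3: P1 pit3 -> P1=[0,5,3,0,4,5](1) P2=[1,7,6,3,4,0](6)
Move 4: P1 pit1 -> P1=[0,0,4,1,5,6](2) P2=[1,7,6,3,4,0](6)
Move 5: P1 pit2 -> P1=[0,0,0,2,6,7](3) P2=[1,7,6,3,4,0](6)
Move 6: P1 pit3 -> P1=[0,0,0,0,7,8](3) P2=[1,7,6,3,4,0](6)
Move 7: P1 pit4 -> P1=[0,0,0,0,0,9](4) P2=[2,8,7,4,5,0](6)
Move 8: P1 pit5 -> P1=[1,0,0,0,0,0](12) P2=[3,9,8,5,0,1](6)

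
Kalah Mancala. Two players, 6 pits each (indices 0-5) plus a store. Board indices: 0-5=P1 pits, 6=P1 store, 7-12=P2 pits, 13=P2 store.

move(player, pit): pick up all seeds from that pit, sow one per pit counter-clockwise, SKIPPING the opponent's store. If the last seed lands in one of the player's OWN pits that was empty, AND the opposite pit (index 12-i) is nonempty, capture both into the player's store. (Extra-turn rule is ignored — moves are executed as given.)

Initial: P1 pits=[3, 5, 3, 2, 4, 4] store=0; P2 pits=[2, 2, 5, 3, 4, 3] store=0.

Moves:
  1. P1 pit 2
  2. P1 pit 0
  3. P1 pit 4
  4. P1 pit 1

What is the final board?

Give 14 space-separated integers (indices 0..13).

Answer: 0 0 2 5 1 7 2 4 3 6 3 4 3 0

Derivation:
Move 1: P1 pit2 -> P1=[3,5,0,3,5,5](0) P2=[2,2,5,3,4,3](0)
Move 2: P1 pit0 -> P1=[0,6,1,4,5,5](0) P2=[2,2,5,3,4,3](0)
Move 3: P1 pit4 -> P1=[0,6,1,4,0,6](1) P2=[3,3,6,3,4,3](0)
Move 4: P1 pit1 -> P1=[0,0,2,5,1,7](2) P2=[4,3,6,3,4,3](0)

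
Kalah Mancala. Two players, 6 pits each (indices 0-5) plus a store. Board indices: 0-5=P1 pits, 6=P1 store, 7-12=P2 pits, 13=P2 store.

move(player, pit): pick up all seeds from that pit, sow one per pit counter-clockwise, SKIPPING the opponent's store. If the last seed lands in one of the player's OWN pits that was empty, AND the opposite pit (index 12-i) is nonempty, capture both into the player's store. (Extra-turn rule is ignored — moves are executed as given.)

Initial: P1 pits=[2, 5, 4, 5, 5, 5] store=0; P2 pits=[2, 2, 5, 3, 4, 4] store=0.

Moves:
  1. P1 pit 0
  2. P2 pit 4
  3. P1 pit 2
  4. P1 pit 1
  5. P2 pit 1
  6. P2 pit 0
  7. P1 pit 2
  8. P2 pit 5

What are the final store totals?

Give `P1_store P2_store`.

Move 1: P1 pit0 -> P1=[0,6,5,5,5,5](0) P2=[2,2,5,3,4,4](0)
Move 2: P2 pit4 -> P1=[1,7,5,5,5,5](0) P2=[2,2,5,3,0,5](1)
Move 3: P1 pit2 -> P1=[1,7,0,6,6,6](1) P2=[3,2,5,3,0,5](1)
Move 4: P1 pit1 -> P1=[1,0,1,7,7,7](2) P2=[4,3,5,3,0,5](1)
Move 5: P2 pit1 -> P1=[1,0,1,7,7,7](2) P2=[4,0,6,4,1,5](1)
Move 6: P2 pit0 -> P1=[1,0,1,7,7,7](2) P2=[0,1,7,5,2,5](1)
Move 7: P1 pit2 -> P1=[1,0,0,8,7,7](2) P2=[0,1,7,5,2,5](1)
Move 8: P2 pit5 -> P1=[2,1,1,9,7,7](2) P2=[0,1,7,5,2,0](2)

Answer: 2 2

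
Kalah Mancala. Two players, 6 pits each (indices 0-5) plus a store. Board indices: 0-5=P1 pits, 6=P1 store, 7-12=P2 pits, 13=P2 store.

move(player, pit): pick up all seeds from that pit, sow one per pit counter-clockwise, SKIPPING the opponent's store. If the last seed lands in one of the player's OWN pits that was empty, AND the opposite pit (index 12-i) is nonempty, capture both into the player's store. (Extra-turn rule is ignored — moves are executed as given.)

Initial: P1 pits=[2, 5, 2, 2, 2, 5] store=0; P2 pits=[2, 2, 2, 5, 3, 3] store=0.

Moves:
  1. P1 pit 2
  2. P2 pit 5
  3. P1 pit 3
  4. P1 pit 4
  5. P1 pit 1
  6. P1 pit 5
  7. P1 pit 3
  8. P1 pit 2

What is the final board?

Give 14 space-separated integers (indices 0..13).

Move 1: P1 pit2 -> P1=[2,5,0,3,3,5](0) P2=[2,2,2,5,3,3](0)
Move 2: P2 pit5 -> P1=[3,6,0,3,3,5](0) P2=[2,2,2,5,3,0](1)
Move 3: P1 pit3 -> P1=[3,6,0,0,4,6](1) P2=[2,2,2,5,3,0](1)
Move 4: P1 pit4 -> P1=[3,6,0,0,0,7](2) P2=[3,3,2,5,3,0](1)
Move 5: P1 pit1 -> P1=[3,0,1,1,1,8](3) P2=[4,3,2,5,3,0](1)
Move 6: P1 pit5 -> P1=[4,0,1,1,1,0](4) P2=[5,4,3,6,4,1](1)
Move 7: P1 pit3 -> P1=[4,0,1,0,2,0](4) P2=[5,4,3,6,4,1](1)
Move 8: P1 pit2 -> P1=[4,0,0,0,2,0](8) P2=[5,4,0,6,4,1](1)

Answer: 4 0 0 0 2 0 8 5 4 0 6 4 1 1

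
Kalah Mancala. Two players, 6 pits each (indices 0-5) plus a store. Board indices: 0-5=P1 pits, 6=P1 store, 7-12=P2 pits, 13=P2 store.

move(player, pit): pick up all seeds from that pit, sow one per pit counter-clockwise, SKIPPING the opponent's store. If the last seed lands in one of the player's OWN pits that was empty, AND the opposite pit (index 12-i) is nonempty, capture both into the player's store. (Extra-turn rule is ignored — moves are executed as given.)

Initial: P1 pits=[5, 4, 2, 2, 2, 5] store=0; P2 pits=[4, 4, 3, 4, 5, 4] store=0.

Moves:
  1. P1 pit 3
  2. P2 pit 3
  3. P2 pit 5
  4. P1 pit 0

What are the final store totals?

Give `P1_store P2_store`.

Answer: 1 2

Derivation:
Move 1: P1 pit3 -> P1=[5,4,2,0,3,6](0) P2=[4,4,3,4,5,4](0)
Move 2: P2 pit3 -> P1=[6,4,2,0,3,6](0) P2=[4,4,3,0,6,5](1)
Move 3: P2 pit5 -> P1=[7,5,3,1,3,6](0) P2=[4,4,3,0,6,0](2)
Move 4: P1 pit0 -> P1=[0,6,4,2,4,7](1) P2=[5,4,3,0,6,0](2)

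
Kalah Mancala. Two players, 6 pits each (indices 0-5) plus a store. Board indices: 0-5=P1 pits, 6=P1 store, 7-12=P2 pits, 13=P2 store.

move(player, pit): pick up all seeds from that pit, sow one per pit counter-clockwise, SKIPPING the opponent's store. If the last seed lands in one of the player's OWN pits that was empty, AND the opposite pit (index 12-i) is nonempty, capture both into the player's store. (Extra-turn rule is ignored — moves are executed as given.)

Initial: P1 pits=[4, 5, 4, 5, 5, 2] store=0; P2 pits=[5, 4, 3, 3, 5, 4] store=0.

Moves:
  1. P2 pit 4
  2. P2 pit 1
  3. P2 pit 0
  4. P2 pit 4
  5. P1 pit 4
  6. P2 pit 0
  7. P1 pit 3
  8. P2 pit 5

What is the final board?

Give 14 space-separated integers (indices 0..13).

Move 1: P2 pit4 -> P1=[5,6,5,5,5,2](0) P2=[5,4,3,3,0,5](1)
Move 2: P2 pit1 -> P1=[5,6,5,5,5,2](0) P2=[5,0,4,4,1,6](1)
Move 3: P2 pit0 -> P1=[5,6,5,5,5,2](0) P2=[0,1,5,5,2,7](1)
Move 4: P2 pit4 -> P1=[5,6,5,5,5,2](0) P2=[0,1,5,5,0,8](2)
Move 5: P1 pit4 -> P1=[5,6,5,5,0,3](1) P2=[1,2,6,5,0,8](2)
Move 6: P2 pit0 -> P1=[5,6,5,5,0,3](1) P2=[0,3,6,5,0,8](2)
Move 7: P1 pit3 -> P1=[5,6,5,0,1,4](2) P2=[1,4,6,5,0,8](2)
Move 8: P2 pit5 -> P1=[6,7,6,1,2,5](2) P2=[2,4,6,5,0,0](3)

Answer: 6 7 6 1 2 5 2 2 4 6 5 0 0 3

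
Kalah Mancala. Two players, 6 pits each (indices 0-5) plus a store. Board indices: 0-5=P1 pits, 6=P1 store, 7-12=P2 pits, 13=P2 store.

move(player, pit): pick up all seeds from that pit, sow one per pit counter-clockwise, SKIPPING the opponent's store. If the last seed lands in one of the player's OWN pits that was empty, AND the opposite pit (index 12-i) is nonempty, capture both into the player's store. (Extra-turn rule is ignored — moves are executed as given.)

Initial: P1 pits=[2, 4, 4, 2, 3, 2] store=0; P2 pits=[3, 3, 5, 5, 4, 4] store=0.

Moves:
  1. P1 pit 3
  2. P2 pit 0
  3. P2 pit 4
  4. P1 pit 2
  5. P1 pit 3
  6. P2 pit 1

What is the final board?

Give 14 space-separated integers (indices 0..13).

Answer: 3 5 0 0 6 4 1 0 0 7 7 1 6 1

Derivation:
Move 1: P1 pit3 -> P1=[2,4,4,0,4,3](0) P2=[3,3,5,5,4,4](0)
Move 2: P2 pit0 -> P1=[2,4,4,0,4,3](0) P2=[0,4,6,6,4,4](0)
Move 3: P2 pit4 -> P1=[3,5,4,0,4,3](0) P2=[0,4,6,6,0,5](1)
Move 4: P1 pit2 -> P1=[3,5,0,1,5,4](1) P2=[0,4,6,6,0,5](1)
Move 5: P1 pit3 -> P1=[3,5,0,0,6,4](1) P2=[0,4,6,6,0,5](1)
Move 6: P2 pit1 -> P1=[3,5,0,0,6,4](1) P2=[0,0,7,7,1,6](1)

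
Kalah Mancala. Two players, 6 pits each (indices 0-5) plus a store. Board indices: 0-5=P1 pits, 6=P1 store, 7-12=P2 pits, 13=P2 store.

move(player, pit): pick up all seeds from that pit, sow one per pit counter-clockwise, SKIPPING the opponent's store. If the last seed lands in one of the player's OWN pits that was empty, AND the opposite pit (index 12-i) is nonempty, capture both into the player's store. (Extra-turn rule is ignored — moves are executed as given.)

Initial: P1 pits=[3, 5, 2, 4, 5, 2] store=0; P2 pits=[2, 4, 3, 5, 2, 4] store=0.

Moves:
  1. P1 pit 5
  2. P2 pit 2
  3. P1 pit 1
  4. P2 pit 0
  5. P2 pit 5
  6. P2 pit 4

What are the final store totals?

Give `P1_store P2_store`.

Answer: 2 2

Derivation:
Move 1: P1 pit5 -> P1=[3,5,2,4,5,0](1) P2=[3,4,3,5,2,4](0)
Move 2: P2 pit2 -> P1=[3,5,2,4,5,0](1) P2=[3,4,0,6,3,5](0)
Move 3: P1 pit1 -> P1=[3,0,3,5,6,1](2) P2=[3,4,0,6,3,5](0)
Move 4: P2 pit0 -> P1=[3,0,3,5,6,1](2) P2=[0,5,1,7,3,5](0)
Move 5: P2 pit5 -> P1=[4,1,4,6,6,1](2) P2=[0,5,1,7,3,0](1)
Move 6: P2 pit4 -> P1=[5,1,4,6,6,1](2) P2=[0,5,1,7,0,1](2)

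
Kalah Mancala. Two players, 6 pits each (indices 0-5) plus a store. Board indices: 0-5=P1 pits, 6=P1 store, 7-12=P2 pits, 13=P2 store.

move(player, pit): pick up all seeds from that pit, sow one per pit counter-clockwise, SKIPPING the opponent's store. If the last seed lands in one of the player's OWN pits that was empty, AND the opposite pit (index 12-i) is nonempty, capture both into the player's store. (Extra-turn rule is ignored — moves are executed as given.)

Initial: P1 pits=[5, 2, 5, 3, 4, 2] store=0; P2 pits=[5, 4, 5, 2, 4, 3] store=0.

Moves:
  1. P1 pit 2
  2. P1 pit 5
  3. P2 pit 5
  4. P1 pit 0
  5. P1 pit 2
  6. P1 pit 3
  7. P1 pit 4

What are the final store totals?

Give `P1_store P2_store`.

Answer: 5 1

Derivation:
Move 1: P1 pit2 -> P1=[5,2,0,4,5,3](1) P2=[6,4,5,2,4,3](0)
Move 2: P1 pit5 -> P1=[5,2,0,4,5,0](2) P2=[7,5,5,2,4,3](0)
Move 3: P2 pit5 -> P1=[6,3,0,4,5,0](2) P2=[7,5,5,2,4,0](1)
Move 4: P1 pit0 -> P1=[0,4,1,5,6,1](3) P2=[7,5,5,2,4,0](1)
Move 5: P1 pit2 -> P1=[0,4,0,6,6,1](3) P2=[7,5,5,2,4,0](1)
Move 6: P1 pit3 -> P1=[0,4,0,0,7,2](4) P2=[8,6,6,2,4,0](1)
Move 7: P1 pit4 -> P1=[0,4,0,0,0,3](5) P2=[9,7,7,3,5,0](1)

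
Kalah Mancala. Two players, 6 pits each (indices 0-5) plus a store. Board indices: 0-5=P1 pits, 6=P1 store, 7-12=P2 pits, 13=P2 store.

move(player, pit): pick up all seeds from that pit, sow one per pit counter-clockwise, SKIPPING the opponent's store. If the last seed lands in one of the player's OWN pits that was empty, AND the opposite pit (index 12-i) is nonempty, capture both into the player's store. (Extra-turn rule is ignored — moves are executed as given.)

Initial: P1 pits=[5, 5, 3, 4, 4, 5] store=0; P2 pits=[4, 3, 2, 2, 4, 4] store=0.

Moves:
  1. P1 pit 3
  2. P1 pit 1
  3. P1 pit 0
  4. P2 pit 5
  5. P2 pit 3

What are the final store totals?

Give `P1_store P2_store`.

Move 1: P1 pit3 -> P1=[5,5,3,0,5,6](1) P2=[5,3,2,2,4,4](0)
Move 2: P1 pit1 -> P1=[5,0,4,1,6,7](2) P2=[5,3,2,2,4,4](0)
Move 3: P1 pit0 -> P1=[0,1,5,2,7,8](2) P2=[5,3,2,2,4,4](0)
Move 4: P2 pit5 -> P1=[1,2,6,2,7,8](2) P2=[5,3,2,2,4,0](1)
Move 5: P2 pit3 -> P1=[0,2,6,2,7,8](2) P2=[5,3,2,0,5,0](3)

Answer: 2 3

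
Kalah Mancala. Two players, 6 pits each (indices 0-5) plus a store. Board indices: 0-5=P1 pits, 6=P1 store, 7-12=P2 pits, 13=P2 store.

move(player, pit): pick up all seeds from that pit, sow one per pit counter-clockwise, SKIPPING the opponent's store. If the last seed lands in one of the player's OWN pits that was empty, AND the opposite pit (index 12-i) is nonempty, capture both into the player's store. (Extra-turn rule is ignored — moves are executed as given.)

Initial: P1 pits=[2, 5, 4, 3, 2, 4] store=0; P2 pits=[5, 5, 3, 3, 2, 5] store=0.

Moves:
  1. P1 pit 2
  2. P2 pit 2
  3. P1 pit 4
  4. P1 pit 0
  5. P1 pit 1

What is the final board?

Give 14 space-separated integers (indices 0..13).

Answer: 0 0 1 5 1 7 8 7 5 0 0 3 6 0

Derivation:
Move 1: P1 pit2 -> P1=[2,5,0,4,3,5](1) P2=[5,5,3,3,2,5](0)
Move 2: P2 pit2 -> P1=[2,5,0,4,3,5](1) P2=[5,5,0,4,3,6](0)
Move 3: P1 pit4 -> P1=[2,5,0,4,0,6](2) P2=[6,5,0,4,3,6](0)
Move 4: P1 pit0 -> P1=[0,6,0,4,0,6](7) P2=[6,5,0,0,3,6](0)
Move 5: P1 pit1 -> P1=[0,0,1,5,1,7](8) P2=[7,5,0,0,3,6](0)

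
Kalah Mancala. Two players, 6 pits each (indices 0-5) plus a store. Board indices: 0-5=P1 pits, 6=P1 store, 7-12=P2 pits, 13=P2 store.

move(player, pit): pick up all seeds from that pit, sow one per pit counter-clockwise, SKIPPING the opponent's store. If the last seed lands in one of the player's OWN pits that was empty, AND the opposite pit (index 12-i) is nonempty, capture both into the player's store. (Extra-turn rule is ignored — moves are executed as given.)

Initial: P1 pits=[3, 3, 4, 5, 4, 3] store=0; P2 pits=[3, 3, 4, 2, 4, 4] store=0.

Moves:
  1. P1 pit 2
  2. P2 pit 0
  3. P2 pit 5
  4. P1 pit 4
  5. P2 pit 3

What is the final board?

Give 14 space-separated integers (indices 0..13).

Move 1: P1 pit2 -> P1=[3,3,0,6,5,4](1) P2=[3,3,4,2,4,4](0)
Move 2: P2 pit0 -> P1=[3,3,0,6,5,4](1) P2=[0,4,5,3,4,4](0)
Move 3: P2 pit5 -> P1=[4,4,1,6,5,4](1) P2=[0,4,5,3,4,0](1)
Move 4: P1 pit4 -> P1=[4,4,1,6,0,5](2) P2=[1,5,6,3,4,0](1)
Move 5: P2 pit3 -> P1=[4,4,1,6,0,5](2) P2=[1,5,6,0,5,1](2)

Answer: 4 4 1 6 0 5 2 1 5 6 0 5 1 2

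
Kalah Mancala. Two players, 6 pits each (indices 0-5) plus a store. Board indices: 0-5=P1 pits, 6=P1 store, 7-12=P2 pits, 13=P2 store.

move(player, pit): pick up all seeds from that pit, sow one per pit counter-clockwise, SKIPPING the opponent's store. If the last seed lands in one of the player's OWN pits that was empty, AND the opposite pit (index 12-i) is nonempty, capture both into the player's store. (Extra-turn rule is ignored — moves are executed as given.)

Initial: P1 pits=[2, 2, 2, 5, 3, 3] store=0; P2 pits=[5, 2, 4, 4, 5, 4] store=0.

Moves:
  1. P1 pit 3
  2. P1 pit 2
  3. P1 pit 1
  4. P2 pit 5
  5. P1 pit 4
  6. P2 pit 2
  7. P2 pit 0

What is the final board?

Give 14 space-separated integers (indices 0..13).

Move 1: P1 pit3 -> P1=[2,2,2,0,4,4](1) P2=[6,3,4,4,5,4](0)
Move 2: P1 pit2 -> P1=[2,2,0,1,5,4](1) P2=[6,3,4,4,5,4](0)
Move 3: P1 pit1 -> P1=[2,0,1,2,5,4](1) P2=[6,3,4,4,5,4](0)
Move 4: P2 pit5 -> P1=[3,1,2,2,5,4](1) P2=[6,3,4,4,5,0](1)
Move 5: P1 pit4 -> P1=[3,1,2,2,0,5](2) P2=[7,4,5,4,5,0](1)
Move 6: P2 pit2 -> P1=[4,1,2,2,0,5](2) P2=[7,4,0,5,6,1](2)
Move 7: P2 pit0 -> P1=[5,1,2,2,0,5](2) P2=[0,5,1,6,7,2](3)

Answer: 5 1 2 2 0 5 2 0 5 1 6 7 2 3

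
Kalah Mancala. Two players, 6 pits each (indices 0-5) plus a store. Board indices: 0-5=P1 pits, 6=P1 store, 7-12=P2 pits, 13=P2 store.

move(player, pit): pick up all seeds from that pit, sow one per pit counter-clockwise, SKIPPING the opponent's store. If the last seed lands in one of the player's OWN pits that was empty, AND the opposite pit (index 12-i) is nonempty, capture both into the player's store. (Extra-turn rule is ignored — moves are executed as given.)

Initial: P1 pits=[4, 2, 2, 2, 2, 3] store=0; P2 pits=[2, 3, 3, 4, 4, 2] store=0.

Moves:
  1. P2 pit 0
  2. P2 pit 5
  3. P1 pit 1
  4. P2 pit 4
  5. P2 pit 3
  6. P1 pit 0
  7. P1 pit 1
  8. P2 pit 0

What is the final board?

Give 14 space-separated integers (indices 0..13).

Answer: 0 0 5 5 3 4 1 0 5 4 0 1 2 3

Derivation:
Move 1: P2 pit0 -> P1=[4,2,2,2,2,3](0) P2=[0,4,4,4,4,2](0)
Move 2: P2 pit5 -> P1=[5,2,2,2,2,3](0) P2=[0,4,4,4,4,0](1)
Move 3: P1 pit1 -> P1=[5,0,3,3,2,3](0) P2=[0,4,4,4,4,0](1)
Move 4: P2 pit4 -> P1=[6,1,3,3,2,3](0) P2=[0,4,4,4,0,1](2)
Move 5: P2 pit3 -> P1=[7,1,3,3,2,3](0) P2=[0,4,4,0,1,2](3)
Move 6: P1 pit0 -> P1=[0,2,4,4,3,4](1) P2=[1,4,4,0,1,2](3)
Move 7: P1 pit1 -> P1=[0,0,5,5,3,4](1) P2=[1,4,4,0,1,2](3)
Move 8: P2 pit0 -> P1=[0,0,5,5,3,4](1) P2=[0,5,4,0,1,2](3)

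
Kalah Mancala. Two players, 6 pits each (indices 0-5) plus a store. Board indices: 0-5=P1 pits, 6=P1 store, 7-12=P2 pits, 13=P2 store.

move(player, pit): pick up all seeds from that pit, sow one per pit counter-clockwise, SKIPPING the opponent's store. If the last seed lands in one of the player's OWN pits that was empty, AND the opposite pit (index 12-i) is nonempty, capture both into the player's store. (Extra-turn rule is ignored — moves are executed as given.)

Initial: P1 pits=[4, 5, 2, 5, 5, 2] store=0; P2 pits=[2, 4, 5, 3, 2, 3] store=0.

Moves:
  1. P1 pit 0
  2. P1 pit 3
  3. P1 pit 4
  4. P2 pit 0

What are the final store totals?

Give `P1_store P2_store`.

Answer: 2 0

Derivation:
Move 1: P1 pit0 -> P1=[0,6,3,6,6,2](0) P2=[2,4,5,3,2,3](0)
Move 2: P1 pit3 -> P1=[0,6,3,0,7,3](1) P2=[3,5,6,3,2,3](0)
Move 3: P1 pit4 -> P1=[0,6,3,0,0,4](2) P2=[4,6,7,4,3,3](0)
Move 4: P2 pit0 -> P1=[0,6,3,0,0,4](2) P2=[0,7,8,5,4,3](0)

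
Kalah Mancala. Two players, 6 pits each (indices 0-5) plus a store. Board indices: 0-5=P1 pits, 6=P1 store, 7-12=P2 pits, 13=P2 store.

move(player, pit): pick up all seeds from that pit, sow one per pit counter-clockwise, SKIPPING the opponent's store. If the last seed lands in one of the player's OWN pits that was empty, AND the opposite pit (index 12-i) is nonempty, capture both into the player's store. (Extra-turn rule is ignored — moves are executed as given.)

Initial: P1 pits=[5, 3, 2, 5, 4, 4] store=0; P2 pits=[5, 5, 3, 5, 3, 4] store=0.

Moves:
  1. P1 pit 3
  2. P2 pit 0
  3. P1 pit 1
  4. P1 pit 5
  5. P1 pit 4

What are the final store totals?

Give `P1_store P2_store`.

Move 1: P1 pit3 -> P1=[5,3,2,0,5,5](1) P2=[6,6,3,5,3,4](0)
Move 2: P2 pit0 -> P1=[5,3,2,0,5,5](1) P2=[0,7,4,6,4,5](1)
Move 3: P1 pit1 -> P1=[5,0,3,1,6,5](1) P2=[0,7,4,6,4,5](1)
Move 4: P1 pit5 -> P1=[5,0,3,1,6,0](2) P2=[1,8,5,7,4,5](1)
Move 5: P1 pit4 -> P1=[5,0,3,1,0,1](3) P2=[2,9,6,8,4,5](1)

Answer: 3 1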